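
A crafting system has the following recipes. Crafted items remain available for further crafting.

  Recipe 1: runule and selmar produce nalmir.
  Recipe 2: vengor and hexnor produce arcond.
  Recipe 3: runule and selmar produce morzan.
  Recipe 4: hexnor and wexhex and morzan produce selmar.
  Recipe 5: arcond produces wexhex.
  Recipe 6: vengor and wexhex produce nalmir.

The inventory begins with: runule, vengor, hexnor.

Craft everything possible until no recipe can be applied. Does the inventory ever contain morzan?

No

morzan would need runule and selmar (Recipe 3), but selmar is never obtained.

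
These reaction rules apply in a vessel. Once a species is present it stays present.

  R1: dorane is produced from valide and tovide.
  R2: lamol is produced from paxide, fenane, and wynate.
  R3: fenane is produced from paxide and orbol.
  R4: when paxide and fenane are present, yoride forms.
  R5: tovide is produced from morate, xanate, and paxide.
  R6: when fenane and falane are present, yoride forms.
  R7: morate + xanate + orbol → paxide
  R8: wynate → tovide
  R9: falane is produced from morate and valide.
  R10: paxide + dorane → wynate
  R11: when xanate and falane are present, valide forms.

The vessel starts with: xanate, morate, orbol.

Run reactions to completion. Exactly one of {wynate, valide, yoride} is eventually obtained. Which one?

yoride

morate, xanate, and orbol present → paxide forms (R7).
paxide and orbol present → fenane forms (R3).
paxide and fenane present → yoride forms (R4).
valide would need xanate and falane (R11), but falane never forms. wynate would need paxide and dorane (R10), but dorane never forms.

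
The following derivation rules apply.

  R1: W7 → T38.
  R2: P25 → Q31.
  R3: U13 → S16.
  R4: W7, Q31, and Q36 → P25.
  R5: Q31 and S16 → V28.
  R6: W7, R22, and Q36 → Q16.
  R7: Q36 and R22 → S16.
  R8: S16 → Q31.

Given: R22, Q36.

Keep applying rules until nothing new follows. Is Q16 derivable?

No

Q16 would need W7, R22, and Q36 (R6), but W7 is never established.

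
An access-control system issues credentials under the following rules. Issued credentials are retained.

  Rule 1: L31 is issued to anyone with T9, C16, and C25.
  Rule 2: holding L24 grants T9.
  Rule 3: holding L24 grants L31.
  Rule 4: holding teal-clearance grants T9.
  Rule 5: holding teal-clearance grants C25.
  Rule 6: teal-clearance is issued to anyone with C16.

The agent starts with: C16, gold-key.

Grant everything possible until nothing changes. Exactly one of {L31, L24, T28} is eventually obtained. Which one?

Holding C16 grants teal-clearance (Rule 6).
Holding teal-clearance grants T9 (Rule 4).
Holding teal-clearance grants C25 (Rule 5).
Holding T9, C16, and C25 grants L31 (Rule 1).
No rule produces T28, and it is not given. No rule produces L24, and it is not given.

L31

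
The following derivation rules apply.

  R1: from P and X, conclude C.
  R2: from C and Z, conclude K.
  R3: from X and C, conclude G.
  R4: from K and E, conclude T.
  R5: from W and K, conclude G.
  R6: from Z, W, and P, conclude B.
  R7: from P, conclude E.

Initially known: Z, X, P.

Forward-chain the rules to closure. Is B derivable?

B would need Z, W, and P (R6), but W is never established.

No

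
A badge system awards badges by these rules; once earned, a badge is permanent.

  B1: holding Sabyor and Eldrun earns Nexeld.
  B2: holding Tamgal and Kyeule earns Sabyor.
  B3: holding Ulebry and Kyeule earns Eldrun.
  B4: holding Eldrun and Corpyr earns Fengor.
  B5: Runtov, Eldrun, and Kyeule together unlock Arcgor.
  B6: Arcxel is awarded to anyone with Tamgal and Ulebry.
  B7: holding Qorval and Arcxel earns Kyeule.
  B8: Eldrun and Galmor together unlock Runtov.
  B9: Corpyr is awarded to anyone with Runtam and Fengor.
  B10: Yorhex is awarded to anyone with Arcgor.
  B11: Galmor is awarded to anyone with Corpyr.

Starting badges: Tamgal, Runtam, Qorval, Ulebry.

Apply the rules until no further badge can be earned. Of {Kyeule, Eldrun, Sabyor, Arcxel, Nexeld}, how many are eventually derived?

With Tamgal and Ulebry, Arcxel is earned (B6).
With Qorval and Arcxel, Kyeule is earned (B7).
With Tamgal and Kyeule, Sabyor is earned (B2).
With Ulebry and Kyeule, Eldrun is earned (B3).
With Sabyor and Eldrun, Nexeld is earned (B1).
Kyeule: reached.
Eldrun: reached.
Sabyor: reached.
Arcxel: reached.
Nexeld: reached.
All 5 are reached.

5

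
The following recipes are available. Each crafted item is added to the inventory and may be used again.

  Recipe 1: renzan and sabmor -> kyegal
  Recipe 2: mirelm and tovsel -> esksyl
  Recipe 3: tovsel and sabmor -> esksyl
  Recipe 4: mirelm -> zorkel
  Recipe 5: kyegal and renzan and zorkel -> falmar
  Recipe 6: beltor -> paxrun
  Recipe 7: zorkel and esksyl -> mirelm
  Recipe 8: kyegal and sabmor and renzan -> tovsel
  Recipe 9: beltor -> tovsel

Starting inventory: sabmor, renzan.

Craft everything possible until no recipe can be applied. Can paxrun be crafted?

paxrun would need beltor (Recipe 6), but beltor is never obtained.

No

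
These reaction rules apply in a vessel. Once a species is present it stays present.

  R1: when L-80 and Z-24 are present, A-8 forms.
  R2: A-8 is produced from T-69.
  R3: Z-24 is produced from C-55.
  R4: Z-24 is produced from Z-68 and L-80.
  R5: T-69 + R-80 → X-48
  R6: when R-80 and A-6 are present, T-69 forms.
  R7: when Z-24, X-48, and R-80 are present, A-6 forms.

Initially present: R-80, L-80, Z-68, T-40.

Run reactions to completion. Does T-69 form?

T-69 would need R-80 and A-6 (R6), but A-6 never forms.

No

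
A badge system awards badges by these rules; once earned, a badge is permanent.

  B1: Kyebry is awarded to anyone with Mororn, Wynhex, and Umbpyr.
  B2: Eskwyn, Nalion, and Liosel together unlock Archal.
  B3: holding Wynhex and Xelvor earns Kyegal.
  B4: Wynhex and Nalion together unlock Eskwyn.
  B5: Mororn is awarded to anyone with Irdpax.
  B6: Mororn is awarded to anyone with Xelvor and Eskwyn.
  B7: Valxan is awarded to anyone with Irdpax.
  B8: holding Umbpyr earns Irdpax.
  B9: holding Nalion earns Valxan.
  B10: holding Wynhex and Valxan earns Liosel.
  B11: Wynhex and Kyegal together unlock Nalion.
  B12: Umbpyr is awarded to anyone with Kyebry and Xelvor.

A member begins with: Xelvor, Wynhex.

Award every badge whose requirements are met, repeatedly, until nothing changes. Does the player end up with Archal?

Yes

With Wynhex and Xelvor, Kyegal is earned (B3).
With Wynhex and Kyegal, Nalion is earned (B11).
With Wynhex and Nalion, Eskwyn is earned (B4).
With Nalion, Valxan is earned (B9).
With Wynhex and Valxan, Liosel is earned (B10).
With Eskwyn, Nalion, and Liosel, Archal is earned (B2).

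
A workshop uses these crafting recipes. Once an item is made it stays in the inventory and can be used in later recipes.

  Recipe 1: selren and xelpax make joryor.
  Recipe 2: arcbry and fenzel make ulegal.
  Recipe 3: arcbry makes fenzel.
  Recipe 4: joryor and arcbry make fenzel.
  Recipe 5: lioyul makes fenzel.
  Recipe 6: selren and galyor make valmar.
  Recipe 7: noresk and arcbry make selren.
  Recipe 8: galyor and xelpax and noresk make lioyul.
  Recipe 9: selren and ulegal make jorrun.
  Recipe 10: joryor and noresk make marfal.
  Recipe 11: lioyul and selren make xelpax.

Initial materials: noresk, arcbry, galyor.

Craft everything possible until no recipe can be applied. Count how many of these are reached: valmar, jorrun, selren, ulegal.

4

arcbry → fenzel (Recipe 3).
noresk and arcbry → selren (Recipe 7).
Using Recipe 2, arcbry and fenzel make ulegal.
Using Recipe 6, selren and galyor make valmar.
Using Recipe 9, selren and ulegal make jorrun.
valmar: reached.
jorrun: reached.
selren: reached.
ulegal: reached.
All 4 are reached.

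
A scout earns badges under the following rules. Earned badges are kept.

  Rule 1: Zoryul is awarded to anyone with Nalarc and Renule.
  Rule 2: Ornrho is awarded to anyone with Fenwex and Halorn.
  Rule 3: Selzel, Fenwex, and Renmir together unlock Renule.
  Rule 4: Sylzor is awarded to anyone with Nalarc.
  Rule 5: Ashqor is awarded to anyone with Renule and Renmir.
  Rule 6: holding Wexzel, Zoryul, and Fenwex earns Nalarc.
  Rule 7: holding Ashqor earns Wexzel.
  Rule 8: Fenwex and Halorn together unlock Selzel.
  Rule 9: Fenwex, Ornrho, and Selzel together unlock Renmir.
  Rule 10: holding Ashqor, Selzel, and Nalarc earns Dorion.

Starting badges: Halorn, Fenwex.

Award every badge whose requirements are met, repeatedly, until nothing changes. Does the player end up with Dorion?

No

Dorion would need Ashqor, Selzel, and Nalarc (Rule 10), but Nalarc is never earned.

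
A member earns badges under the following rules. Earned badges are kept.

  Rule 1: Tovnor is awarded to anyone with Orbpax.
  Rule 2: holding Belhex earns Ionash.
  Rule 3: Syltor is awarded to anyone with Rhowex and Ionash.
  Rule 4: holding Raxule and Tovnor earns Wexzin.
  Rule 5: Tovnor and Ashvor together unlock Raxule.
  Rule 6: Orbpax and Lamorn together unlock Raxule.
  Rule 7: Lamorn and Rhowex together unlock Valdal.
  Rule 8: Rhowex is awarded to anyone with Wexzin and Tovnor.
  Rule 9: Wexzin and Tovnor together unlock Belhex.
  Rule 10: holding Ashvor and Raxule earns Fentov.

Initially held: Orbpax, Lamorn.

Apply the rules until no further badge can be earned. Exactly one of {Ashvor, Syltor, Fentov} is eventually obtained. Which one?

Syltor

With Orbpax and Lamorn, Raxule is earned (Rule 6).
With Orbpax, Tovnor is earned (Rule 1).
With Raxule and Tovnor, Wexzin is earned (Rule 4).
With Wexzin and Tovnor, Rhowex is earned (Rule 8).
With Wexzin and Tovnor, Belhex is earned (Rule 9).
With Belhex, Ionash is earned (Rule 2).
With Rhowex and Ionash, Syltor is earned (Rule 3).
No rule produces Ashvor, and it is not given. Fentov would need Ashvor and Raxule (Rule 10), but Ashvor is never earned.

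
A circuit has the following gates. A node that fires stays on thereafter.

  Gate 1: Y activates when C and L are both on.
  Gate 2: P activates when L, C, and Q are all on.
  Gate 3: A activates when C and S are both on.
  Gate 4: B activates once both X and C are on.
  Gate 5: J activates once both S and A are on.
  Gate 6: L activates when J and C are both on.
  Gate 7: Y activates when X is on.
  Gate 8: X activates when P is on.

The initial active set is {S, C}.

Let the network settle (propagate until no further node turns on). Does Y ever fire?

Yes

Gate 3: C and S on → A on.
S and A are on, so J activates (Gate 5).
Gate 6: J and C on → L on.
Gate 1: C and L on → Y on.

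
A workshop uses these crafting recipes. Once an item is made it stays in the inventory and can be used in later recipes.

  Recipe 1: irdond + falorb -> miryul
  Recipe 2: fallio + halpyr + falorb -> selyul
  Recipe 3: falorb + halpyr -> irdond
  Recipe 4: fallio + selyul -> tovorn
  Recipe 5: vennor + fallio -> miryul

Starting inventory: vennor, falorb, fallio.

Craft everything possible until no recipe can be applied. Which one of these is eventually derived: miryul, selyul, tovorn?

miryul

vennor + fallio -> miryul (Recipe 5).
selyul would need fallio, halpyr, and falorb (Recipe 2), but halpyr is never obtained. tovorn would need fallio and selyul (Recipe 4), but selyul is never obtained.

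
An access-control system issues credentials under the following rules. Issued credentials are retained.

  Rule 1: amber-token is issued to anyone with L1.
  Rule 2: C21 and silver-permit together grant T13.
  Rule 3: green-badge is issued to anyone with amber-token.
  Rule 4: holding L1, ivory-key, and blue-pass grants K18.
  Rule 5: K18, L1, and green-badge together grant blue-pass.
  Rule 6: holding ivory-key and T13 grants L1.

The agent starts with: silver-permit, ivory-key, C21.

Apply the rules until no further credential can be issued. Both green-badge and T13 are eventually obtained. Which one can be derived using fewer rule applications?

T13

T13: Holding C21 and silver-permit grants T13 (Rule 2). [1 rule application]
green-badge: Holding C21 and silver-permit grants T13 (Rule 2). Holding ivory-key and T13 grants L1 (Rule 6). Holding L1 grants amber-token (Rule 1). Holding amber-token grants green-badge (Rule 3). [4 rule applications]
T13 needs fewer.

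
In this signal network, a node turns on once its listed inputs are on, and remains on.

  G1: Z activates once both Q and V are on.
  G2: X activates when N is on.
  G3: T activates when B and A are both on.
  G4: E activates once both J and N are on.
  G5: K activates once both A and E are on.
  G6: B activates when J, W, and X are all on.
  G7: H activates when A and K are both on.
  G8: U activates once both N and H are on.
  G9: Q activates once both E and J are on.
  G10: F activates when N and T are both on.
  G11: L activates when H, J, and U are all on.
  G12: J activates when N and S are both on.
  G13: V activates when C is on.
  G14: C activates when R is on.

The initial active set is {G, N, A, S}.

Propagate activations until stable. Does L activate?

G12: N and S on → J on.
J and N are on, so E activates (G4).
A and E are on, so K activates (G5).
A and K are on, so H activates (G7).
G8: N and H on → U on.
H, J, and U are on, so L activates (G11).

Yes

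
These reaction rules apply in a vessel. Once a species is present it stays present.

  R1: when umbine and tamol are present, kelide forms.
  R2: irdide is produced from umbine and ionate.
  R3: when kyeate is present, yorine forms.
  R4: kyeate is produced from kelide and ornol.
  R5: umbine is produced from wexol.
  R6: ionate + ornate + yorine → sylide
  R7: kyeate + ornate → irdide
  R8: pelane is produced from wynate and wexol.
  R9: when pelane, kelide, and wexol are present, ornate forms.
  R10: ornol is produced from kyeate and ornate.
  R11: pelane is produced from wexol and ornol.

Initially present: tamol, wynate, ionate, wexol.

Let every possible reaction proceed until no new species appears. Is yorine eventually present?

No

yorine would need kyeate (R3), but kyeate never forms.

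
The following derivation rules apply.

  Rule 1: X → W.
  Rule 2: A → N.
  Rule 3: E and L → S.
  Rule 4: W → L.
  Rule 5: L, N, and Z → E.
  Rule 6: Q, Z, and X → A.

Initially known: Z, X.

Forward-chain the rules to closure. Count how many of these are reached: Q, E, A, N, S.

No rule produces Q, and it is not given.
E would need L, N, and Z (Rule 5), but N is never established.
A would need Q, Z, and X (Rule 6), but Q is never established.
N would need A (Rule 2), but A is never established.
S would need E and L (Rule 3), but E is never established.
None of the 5 are reached.

0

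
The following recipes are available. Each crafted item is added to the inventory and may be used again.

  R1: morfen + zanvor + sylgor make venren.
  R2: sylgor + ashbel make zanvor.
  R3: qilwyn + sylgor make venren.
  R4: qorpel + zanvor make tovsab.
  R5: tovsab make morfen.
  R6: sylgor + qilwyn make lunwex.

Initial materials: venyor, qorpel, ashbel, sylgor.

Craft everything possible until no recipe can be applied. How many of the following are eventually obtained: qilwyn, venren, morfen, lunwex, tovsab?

3

Using R2, sylgor and ashbel make zanvor.
qorpel + zanvor → tovsab (R4).
Using R5, tovsab makes morfen.
morfen + zanvor + sylgor → venren (R1).
No rule produces qilwyn, and it is not given.
venren: reached.
morfen: reached.
lunwex would need sylgor and qilwyn (R6), but qilwyn is never obtained.
tovsab: reached.
Reached: venren, morfen, and tovsab — 3 of the 5.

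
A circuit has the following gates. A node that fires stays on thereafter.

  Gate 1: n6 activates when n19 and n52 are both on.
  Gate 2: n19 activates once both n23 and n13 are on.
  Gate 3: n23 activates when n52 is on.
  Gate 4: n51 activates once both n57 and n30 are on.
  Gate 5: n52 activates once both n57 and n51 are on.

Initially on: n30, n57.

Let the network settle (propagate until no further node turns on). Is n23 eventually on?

Gate 4: n57 and n30 on → n51 on.
n57 and n51 are on, so n52 activates (Gate 5).
Gate 3: n52 on → n23 on.

Yes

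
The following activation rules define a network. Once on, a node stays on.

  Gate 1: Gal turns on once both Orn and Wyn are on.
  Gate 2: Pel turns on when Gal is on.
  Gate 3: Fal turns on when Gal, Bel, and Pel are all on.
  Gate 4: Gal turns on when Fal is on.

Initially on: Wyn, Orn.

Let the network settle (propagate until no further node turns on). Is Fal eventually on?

No

Fal would need Gal, Bel, and Pel (Gate 3), but Bel never turns on.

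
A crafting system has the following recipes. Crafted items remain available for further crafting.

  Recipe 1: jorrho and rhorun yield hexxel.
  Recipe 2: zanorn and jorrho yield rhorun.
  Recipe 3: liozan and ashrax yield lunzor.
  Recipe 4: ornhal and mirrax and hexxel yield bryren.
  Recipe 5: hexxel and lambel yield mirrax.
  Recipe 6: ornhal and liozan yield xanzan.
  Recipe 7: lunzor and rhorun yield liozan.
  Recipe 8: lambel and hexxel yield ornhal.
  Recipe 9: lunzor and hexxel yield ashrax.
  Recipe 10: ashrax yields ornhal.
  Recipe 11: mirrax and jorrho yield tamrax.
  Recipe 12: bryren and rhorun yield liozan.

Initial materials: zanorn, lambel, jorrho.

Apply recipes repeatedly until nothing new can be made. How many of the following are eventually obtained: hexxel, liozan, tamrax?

Using Recipe 2, zanorn and jorrho make rhorun.
Using Recipe 1, jorrho and rhorun make hexxel.
hexxel and lambel → mirrax (Recipe 5).
Using Recipe 8, lambel and hexxel make ornhal.
Using Recipe 11, mirrax and jorrho make tamrax.
ornhal and mirrax and hexxel → bryren (Recipe 4).
Using Recipe 12, bryren and rhorun make liozan.
hexxel: reached.
liozan: reached.
tamrax: reached.
All 3 are reached.

3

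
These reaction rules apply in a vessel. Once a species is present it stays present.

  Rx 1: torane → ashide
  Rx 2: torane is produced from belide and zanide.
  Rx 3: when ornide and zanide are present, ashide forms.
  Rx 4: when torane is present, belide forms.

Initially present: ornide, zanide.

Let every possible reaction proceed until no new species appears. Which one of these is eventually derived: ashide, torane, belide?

ashide

ornide and zanide present → ashide forms (Rx 3).
belide would need torane (Rx 4), but torane never forms. torane would need belide and zanide (Rx 2), but belide never forms.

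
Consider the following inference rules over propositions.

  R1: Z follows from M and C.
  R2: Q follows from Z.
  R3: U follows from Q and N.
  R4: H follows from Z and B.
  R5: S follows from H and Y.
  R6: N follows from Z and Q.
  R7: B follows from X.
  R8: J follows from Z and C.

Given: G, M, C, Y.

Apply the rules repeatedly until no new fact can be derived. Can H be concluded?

No

H would need Z and B (R4), but B is never established.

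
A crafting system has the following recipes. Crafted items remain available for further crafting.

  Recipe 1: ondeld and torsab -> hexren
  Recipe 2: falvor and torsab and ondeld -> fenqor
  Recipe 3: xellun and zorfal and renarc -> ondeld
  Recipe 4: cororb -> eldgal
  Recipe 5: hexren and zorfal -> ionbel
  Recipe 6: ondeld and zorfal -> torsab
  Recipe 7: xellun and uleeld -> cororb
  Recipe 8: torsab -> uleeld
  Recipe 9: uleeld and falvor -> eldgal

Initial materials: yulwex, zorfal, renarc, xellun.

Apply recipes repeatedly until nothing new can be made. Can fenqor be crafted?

fenqor would need falvor, torsab, and ondeld (Recipe 2), but falvor is never obtained.

No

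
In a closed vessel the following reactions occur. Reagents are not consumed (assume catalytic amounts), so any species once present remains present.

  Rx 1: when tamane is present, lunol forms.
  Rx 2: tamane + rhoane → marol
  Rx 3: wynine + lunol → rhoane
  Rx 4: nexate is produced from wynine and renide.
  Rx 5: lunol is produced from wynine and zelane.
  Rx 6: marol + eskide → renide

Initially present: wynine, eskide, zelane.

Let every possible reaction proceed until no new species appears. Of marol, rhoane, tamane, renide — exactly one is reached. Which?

rhoane

wynine and zelane present → lunol forms (Rx 5).
wynine and lunol present → rhoane forms (Rx 3).
marol would need tamane and rhoane (Rx 2), but tamane never forms. renide would need marol and eskide (Rx 6), but marol never forms. No rule produces tamane, and it is not given.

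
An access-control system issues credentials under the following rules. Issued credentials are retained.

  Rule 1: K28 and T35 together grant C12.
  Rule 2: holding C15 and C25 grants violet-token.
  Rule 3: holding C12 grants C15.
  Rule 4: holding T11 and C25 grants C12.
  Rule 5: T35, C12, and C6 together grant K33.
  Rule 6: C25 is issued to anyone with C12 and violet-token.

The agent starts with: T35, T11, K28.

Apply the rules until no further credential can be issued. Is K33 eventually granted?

No

K33 would need T35, C12, and C6 (Rule 5), but C6 is never granted.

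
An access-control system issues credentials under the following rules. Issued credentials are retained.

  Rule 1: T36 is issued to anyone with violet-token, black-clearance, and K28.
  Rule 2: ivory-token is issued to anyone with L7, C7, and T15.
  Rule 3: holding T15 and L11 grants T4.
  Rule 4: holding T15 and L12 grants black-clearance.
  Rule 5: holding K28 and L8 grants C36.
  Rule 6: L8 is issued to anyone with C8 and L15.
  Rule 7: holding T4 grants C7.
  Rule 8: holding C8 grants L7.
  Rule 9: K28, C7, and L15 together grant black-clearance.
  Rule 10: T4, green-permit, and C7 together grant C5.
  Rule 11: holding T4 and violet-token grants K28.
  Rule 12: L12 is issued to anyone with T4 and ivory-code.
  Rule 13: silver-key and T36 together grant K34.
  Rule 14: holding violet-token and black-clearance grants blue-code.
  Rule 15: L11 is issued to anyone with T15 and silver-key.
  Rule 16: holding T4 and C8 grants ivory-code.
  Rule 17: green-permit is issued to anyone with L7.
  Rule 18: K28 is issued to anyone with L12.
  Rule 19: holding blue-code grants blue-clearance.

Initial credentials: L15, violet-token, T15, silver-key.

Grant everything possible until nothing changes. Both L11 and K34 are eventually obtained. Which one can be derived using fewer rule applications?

L11

L11: Holding T15 and silver-key grants L11 (Rule 15). [1 rule application]
K34: Holding T15 and silver-key grants L11 (Rule 15). Holding T15 and L11 grants T4 (Rule 3). Holding T4 grants C7 (Rule 7). Holding T4 and violet-token grants K28 (Rule 11). Holding K28, C7, and L15 grants black-clearance (Rule 9). Holding violet-token, black-clearance, and K28 grants T36 (Rule 1). Holding silver-key and T36 grants K34 (Rule 13). [7 rule applications]
L11 needs fewer.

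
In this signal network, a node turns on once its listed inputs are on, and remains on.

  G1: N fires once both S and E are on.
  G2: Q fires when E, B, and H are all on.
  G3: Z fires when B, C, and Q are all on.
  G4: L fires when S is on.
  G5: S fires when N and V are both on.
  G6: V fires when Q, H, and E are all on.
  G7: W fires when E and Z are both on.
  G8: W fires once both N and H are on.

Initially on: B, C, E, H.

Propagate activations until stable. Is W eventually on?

Yes

G2: E, B, and H on → Q on.
B, C, and Q are on, so Z fires (G3).
G7: E and Z on → W on.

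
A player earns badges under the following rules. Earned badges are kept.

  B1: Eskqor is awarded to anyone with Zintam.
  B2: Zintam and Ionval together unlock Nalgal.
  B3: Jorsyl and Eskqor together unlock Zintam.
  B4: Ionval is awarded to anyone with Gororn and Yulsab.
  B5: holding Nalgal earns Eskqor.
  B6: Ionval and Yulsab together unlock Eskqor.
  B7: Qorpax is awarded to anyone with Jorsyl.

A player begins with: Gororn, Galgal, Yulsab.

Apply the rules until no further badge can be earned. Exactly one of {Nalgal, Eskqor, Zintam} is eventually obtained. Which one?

With Gororn and Yulsab, Ionval is earned (B4).
With Ionval and Yulsab, Eskqor is earned (B6).
Zintam would need Jorsyl and Eskqor (B3), but Jorsyl is never earned. Nalgal would need Zintam and Ionval (B2), but Zintam is never earned.

Eskqor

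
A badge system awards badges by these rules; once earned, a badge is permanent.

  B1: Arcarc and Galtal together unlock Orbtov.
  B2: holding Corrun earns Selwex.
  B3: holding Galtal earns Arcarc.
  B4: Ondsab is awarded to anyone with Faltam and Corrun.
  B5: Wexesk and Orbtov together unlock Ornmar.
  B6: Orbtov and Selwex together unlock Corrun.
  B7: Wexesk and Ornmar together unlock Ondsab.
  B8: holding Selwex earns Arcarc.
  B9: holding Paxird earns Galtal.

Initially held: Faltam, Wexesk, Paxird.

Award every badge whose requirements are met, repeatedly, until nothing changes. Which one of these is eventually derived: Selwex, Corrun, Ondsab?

Ondsab

With Paxird, Galtal is earned (B9).
With Galtal, Arcarc is earned (B3).
With Arcarc and Galtal, Orbtov is earned (B1).
With Wexesk and Orbtov, Ornmar is earned (B5).
With Wexesk and Ornmar, Ondsab is earned (B7).
Corrun would need Orbtov and Selwex (B6), but Selwex is never earned. Selwex would need Corrun (B2), but Corrun is never earned.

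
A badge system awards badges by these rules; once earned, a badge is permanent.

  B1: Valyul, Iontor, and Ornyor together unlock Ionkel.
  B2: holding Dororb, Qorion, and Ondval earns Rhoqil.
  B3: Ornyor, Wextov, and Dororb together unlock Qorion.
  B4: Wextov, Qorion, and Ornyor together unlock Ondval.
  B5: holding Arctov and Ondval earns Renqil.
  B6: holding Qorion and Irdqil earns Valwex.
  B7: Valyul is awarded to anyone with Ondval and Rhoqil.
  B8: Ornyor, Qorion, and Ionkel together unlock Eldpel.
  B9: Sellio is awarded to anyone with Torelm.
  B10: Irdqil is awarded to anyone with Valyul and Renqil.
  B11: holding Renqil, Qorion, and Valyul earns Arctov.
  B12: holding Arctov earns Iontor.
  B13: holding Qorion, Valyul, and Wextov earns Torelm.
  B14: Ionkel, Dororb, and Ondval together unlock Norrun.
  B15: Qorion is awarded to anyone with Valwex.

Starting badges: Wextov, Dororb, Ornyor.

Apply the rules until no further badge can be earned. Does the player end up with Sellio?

With Ornyor, Wextov, and Dororb, Qorion is earned (B3).
With Wextov, Qorion, and Ornyor, Ondval is earned (B4).
With Dororb, Qorion, and Ondval, Rhoqil is earned (B2).
With Ondval and Rhoqil, Valyul is earned (B7).
With Qorion, Valyul, and Wextov, Torelm is earned (B13).
With Torelm, Sellio is earned (B9).

Yes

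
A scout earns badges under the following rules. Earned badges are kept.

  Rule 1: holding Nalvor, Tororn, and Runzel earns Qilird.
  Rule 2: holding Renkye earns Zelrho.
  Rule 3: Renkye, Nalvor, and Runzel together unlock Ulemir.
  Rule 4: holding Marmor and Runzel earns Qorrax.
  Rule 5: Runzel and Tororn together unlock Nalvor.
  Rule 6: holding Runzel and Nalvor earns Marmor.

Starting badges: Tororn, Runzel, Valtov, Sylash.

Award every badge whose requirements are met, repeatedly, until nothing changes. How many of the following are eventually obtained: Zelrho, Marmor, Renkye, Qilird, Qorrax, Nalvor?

4

With Runzel and Tororn, Nalvor is earned (Rule 5).
With Runzel and Nalvor, Marmor is earned (Rule 6).
With Nalvor, Tororn, and Runzel, Qilird is earned (Rule 1).
With Marmor and Runzel, Qorrax is earned (Rule 4).
Zelrho would need Renkye (Rule 2), but Renkye is never earned.
Marmor: reached.
No rule produces Renkye, and it is not given.
Qilird: reached.
Qorrax: reached.
Nalvor: reached.
Reached: Marmor, Qilird, Qorrax, and Nalvor — 4 of the 6.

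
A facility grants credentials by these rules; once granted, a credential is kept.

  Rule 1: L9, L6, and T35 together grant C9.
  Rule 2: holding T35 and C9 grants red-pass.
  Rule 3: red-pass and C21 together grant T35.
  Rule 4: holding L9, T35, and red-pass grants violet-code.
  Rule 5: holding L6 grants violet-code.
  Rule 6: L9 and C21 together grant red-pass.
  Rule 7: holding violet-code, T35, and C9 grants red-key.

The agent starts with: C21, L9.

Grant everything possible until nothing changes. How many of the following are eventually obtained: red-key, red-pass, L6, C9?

Holding L9 and C21 grants red-pass (Rule 6).
red-key would need violet-code, T35, and C9 (Rule 7), but C9 is never granted.
red-pass: reached.
No rule produces L6, and it is not given.
C9 would need L9, L6, and T35 (Rule 1), but L6 is never granted.
Reached: red-pass — 1 of the 4.

1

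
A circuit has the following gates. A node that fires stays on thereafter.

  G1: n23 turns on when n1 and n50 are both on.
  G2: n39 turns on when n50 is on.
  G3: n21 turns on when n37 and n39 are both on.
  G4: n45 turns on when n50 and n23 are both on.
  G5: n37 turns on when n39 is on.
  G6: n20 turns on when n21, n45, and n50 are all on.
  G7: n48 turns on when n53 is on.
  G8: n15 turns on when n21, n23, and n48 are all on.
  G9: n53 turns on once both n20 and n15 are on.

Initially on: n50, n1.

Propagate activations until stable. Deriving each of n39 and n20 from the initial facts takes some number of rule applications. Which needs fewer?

n39

n39: n50 is on, so n39 turns on (G2). [1 rule application]
n20: n1 and n50 are on, so n23 turns on (G1). n50 is on, so n39 turns on (G2). n39 is on, so n37 turns on (G5). n50 and n23 are on, so n45 turns on (G4). n37 and n39 are on, so n21 turns on (G3). n21, n45, and n50 are on, so n20 turns on (G6). [6 rule applications]
n39 needs fewer.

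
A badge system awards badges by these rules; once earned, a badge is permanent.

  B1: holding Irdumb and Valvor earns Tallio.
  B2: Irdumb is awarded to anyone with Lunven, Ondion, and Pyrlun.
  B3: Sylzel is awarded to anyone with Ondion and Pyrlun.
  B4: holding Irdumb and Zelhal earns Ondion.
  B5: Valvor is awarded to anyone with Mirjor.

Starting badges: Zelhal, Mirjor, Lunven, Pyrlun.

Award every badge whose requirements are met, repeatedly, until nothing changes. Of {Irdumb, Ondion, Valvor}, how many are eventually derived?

1

With Mirjor, Valvor is earned (B5).
Irdumb would need Lunven, Ondion, and Pyrlun (B2), but Ondion is never earned.
Ondion would need Irdumb and Zelhal (B4), but Irdumb is never earned.
Valvor: reached.
Reached: Valvor — 1 of the 3.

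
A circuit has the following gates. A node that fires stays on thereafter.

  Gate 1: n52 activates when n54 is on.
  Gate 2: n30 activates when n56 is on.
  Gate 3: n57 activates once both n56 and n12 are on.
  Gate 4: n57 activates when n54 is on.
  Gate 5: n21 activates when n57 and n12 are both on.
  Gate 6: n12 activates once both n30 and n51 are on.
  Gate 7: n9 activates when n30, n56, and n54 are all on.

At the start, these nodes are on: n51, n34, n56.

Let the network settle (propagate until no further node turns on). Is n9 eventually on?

No

n9 would need n30, n56, and n54 (Gate 7), but n54 never turns on.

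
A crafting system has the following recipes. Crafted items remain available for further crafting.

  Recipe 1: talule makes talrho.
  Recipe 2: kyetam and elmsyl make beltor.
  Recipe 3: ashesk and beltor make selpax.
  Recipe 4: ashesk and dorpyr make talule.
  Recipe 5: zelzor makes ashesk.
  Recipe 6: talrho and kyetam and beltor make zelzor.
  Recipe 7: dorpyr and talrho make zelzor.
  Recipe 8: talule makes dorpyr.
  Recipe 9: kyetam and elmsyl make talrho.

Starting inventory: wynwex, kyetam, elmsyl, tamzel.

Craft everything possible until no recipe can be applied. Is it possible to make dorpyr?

No

dorpyr would need talule (Recipe 8), but talule is never obtained.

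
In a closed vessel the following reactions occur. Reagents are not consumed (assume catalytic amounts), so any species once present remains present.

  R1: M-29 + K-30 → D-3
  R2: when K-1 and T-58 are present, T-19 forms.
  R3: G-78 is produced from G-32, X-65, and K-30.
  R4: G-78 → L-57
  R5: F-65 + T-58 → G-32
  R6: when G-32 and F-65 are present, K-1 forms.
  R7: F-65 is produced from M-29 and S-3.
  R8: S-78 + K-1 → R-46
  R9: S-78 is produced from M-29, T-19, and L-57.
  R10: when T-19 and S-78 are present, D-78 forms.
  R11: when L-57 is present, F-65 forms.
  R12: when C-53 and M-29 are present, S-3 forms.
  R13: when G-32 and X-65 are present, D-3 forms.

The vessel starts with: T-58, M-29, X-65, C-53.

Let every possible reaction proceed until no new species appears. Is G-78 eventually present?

No

G-78 would need G-32, X-65, and K-30 (R3), but K-30 never forms.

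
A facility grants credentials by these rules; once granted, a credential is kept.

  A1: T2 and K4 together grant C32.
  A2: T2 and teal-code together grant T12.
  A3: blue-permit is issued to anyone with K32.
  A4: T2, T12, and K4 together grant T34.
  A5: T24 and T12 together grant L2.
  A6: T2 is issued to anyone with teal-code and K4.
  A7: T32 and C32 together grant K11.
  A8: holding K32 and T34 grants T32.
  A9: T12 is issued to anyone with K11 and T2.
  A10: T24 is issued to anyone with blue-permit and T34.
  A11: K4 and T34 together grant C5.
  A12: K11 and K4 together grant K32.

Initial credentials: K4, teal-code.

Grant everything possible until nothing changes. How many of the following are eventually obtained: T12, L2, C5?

2

Holding teal-code and K4 grants T2 (A6).
Holding T2 and teal-code grants T12 (A2).
Holding T2, T12, and K4 grants T34 (A4).
Holding K4 and T34 grants C5 (A11).
T12: reached.
L2 would need T24 and T12 (A5), but T24 is never granted.
C5: reached.
Reached: T12 and C5 — 2 of the 3.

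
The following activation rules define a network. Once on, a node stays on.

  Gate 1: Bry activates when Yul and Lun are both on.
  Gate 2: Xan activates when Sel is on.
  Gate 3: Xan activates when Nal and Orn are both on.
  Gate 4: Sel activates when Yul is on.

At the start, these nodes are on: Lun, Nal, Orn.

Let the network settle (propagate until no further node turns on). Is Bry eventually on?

Bry would need Yul and Lun (Gate 1), but Yul never turns on.

No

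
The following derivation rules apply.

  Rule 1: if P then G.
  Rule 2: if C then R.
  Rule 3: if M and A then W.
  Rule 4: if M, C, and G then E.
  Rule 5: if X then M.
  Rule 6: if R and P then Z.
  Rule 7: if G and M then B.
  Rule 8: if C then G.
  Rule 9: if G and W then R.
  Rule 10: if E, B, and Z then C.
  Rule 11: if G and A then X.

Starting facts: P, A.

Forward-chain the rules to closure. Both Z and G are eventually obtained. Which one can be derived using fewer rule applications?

G

G: From P, Rule 1 gives G. [1 rule application]
Z: From P, Rule 1 gives G. From G and A, Rule 11 gives X. From X, Rule 5 gives M. M and A hold, so W follows (Rule 3). G and W hold, so R follows (Rule 9). R and P hold, so Z follows (Rule 6). [6 rule applications]
G needs fewer.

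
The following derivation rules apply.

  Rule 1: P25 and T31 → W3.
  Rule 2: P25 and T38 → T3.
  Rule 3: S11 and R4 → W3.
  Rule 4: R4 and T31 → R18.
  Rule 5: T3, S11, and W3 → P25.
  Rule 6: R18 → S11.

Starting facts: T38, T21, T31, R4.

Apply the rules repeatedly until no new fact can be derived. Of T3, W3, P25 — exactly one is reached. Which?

W3

From R4 and T31, Rule 4 gives R18.
R18 holds, so S11 follows (Rule 6).
From S11 and R4, Rule 3 gives W3.
T3 would need P25 and T38 (Rule 2), but P25 is never established. P25 would need T3, S11, and W3 (Rule 5), but T3 is never established.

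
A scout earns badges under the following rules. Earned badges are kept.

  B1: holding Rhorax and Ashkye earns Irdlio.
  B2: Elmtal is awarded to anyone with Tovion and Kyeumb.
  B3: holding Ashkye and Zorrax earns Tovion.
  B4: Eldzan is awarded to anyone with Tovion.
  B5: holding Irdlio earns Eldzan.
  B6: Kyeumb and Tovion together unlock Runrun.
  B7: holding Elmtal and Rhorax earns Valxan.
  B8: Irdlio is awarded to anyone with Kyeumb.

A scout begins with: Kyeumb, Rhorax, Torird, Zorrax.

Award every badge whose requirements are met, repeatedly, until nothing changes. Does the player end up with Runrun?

No

Runrun would need Kyeumb and Tovion (B6), but Tovion is never earned.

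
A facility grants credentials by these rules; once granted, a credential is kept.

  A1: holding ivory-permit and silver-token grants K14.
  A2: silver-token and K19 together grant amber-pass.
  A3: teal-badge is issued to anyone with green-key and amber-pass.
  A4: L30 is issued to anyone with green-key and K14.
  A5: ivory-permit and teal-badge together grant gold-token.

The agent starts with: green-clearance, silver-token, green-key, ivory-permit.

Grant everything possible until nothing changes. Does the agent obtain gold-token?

No

gold-token would need ivory-permit and teal-badge (A5), but teal-badge is never granted.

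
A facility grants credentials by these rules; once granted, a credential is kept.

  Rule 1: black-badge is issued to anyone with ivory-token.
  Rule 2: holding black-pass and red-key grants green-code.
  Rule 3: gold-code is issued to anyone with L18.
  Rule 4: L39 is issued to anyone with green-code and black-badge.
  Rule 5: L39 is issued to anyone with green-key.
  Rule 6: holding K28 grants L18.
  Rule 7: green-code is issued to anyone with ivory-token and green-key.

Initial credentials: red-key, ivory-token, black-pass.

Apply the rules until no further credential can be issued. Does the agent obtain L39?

Yes

Holding black-pass and red-key grants green-code (Rule 2).
Holding ivory-token grants black-badge (Rule 1).
Holding green-code and black-badge grants L39 (Rule 4).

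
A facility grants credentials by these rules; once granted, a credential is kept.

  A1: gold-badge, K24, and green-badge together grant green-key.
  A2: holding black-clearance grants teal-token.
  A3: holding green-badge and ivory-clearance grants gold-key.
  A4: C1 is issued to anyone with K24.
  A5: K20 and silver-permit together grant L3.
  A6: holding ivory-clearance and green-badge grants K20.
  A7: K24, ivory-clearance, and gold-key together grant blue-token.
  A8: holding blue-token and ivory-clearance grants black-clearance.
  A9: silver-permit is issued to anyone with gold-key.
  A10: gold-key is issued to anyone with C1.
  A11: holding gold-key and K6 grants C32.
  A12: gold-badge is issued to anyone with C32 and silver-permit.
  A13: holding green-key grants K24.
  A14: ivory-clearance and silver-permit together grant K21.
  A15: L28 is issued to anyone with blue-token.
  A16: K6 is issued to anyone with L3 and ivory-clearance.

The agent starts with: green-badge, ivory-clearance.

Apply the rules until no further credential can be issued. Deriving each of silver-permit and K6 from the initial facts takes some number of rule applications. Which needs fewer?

silver-permit

silver-permit: Holding green-badge and ivory-clearance grants gold-key (A3). Holding gold-key grants silver-permit (A9). [2 rule applications]
K6: Holding green-badge and ivory-clearance grants gold-key (A3). Holding ivory-clearance and green-badge grants K20 (A6). Holding gold-key grants silver-permit (A9). Holding K20 and silver-permit grants L3 (A5). Holding L3 and ivory-clearance grants K6 (A16). [5 rule applications]
silver-permit needs fewer.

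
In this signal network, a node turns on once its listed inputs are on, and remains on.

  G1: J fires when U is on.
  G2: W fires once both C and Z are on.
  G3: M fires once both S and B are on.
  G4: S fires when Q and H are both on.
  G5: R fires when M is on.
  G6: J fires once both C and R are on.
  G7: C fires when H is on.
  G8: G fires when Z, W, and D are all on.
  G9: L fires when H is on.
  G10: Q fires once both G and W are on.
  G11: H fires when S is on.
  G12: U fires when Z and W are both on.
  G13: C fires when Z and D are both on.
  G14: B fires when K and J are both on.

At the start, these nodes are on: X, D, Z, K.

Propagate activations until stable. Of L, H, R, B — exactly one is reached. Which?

B

Z and D are on, so C fires (G13).
C and Z are on, so W fires (G2).
Z and W are on, so U fires (G12).
G1: U on → J on.
K and J are on, so B fires (G14).
H would need S (G11), but S never turns on. R would need M (G5), but M never turns on. L would need H (G9), but H never turns on.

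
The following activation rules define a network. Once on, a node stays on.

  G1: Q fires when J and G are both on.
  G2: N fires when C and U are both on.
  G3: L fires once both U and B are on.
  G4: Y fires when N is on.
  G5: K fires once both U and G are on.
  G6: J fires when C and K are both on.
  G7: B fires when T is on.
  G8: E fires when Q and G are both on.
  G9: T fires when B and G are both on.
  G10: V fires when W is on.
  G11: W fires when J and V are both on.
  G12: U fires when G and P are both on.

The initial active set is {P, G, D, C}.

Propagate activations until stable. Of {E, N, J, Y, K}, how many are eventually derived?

5

G12: G and P on → U on.
G5: U and G on → K on.
C and U are on, so N fires (G2).
G6: C and K on → J on.
G4: N on → Y on.
J and G are on, so Q fires (G1).
Q and G are on, so E fires (G8).
E: reached.
N: reached.
J: reached.
Y: reached.
K: reached.
All 5 are reached.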